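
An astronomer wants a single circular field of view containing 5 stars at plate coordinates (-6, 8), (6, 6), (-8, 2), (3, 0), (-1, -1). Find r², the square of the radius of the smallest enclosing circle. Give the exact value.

53

A smallest enclosing disk is always determined by at most three of the input points on its boundary.
The farthest pair is (6, 6)–(-8, 2) with squared distance 212. The circle on this segment as diameter has centre (-1, 4) and r² = 212/4 = 53.
Check (-6, 8): distance² to centre = 41 ≤ 53, so it lies inside.
All remaining points lie in this disk, and no smaller disk contains both endpoints, so this is the minimum enclosing circle.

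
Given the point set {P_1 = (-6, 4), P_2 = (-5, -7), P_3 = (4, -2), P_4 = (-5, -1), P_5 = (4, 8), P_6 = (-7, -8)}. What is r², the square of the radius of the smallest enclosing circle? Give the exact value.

The farthest pair is P_5–P_6 with squared distance 377. The circle on this segment as diameter has centre (-1.5, 0) and r² = 377/4 = 94.25.
Check P_1: distance² to centre = 36.25 ≤ 94.25, so it lies inside.
All remaining points lie in this disk, and no smaller disk contains both endpoints, so this is the minimum enclosing circle.

94.25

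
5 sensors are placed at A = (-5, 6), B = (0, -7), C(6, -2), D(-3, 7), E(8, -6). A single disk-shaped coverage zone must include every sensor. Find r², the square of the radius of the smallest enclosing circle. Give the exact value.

78.25

The minimum enclosing circle of a finite set is fixed by two of the points (as a diameter) or three (as a circumcircle).
The farthest pair is A–E with squared distance 313. The circle on this segment as diameter has centre (1.5, 0) and r² = 313/4 = 78.25.
Check B: distance² to centre = 51.25 ≤ 78.25, so it lies inside.
All remaining points lie in this disk, and no smaller disk contains both endpoints, so this is the minimum enclosing circle.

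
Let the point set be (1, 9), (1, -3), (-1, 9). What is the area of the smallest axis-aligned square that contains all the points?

The bounding box has width 2 and height 12.
An axis-aligned square enclosing the set must have side ≥ max(width, height).
So the minimum side is max(2, 12) = 12.
Area = 12² = 144.

144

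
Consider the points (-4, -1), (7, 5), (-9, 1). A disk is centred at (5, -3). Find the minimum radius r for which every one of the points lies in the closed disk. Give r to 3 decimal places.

The required radius is the distance from (5, -3) to the farthest point.
Squared distances: 85, 68, 212.
Maximum is 212, attained at (-9, 1).
r = √212 ≈ 14.560.

14.560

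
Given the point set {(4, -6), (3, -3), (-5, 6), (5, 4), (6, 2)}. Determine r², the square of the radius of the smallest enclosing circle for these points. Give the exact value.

A smallest enclosing disk is always determined by at most three of the input points on its boundary.
The farthest pair is (4, -6)–(-5, 6) with squared distance 225. The circle on this segment as diameter has centre (-0.5, 0) and r² = 225/4 = 56.25.
Check (3, -3): distance² to centre = 21.25 ≤ 56.25, so it lies inside.
All remaining points lie in this disk, and no smaller disk contains both endpoints, so this is the minimum enclosing circle.

56.25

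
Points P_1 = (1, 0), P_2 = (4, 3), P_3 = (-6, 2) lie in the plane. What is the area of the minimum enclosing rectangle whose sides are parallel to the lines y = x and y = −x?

49.5

In coordinates u = x + y, v = x − y the rectangle is axis-aligned; the map (x,y)→(u,v) scales areas by 2.
u-values: 1, 7, -4; range = 7 − (-4) = 11.
v-values: 1, 1, -8; range = 1 − (-8) = 9.
Area = (11 × 9) / 2 = 49.5.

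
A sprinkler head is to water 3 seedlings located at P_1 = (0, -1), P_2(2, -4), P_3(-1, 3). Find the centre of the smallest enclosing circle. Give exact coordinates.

(0.5, -0.5)

Side lengths²: P_1P_2² = 13, P_1P_3² = 17, P_2P_3² = 58.
Since P_2P_3² = 58 ≥ 17 + 13 = 30, the angle opposite P_2P_3 is not acute, so the smallest enclosing circle has P_2P_3 as diameter.
Centre = midpoint of P_2P_3 = (0.5, -0.5), r² = 58/4 = 14.5.
Centre = (0.5, -0.5).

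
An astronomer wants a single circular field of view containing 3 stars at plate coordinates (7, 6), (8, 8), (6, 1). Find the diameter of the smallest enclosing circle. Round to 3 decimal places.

Call the three points A, B, C in the order given.
Side lengths²: AB² = 5, AC² = 26, BC² = 53.
Since BC² = 53 ≥ 26 + 5 = 31, the angle opposite BC is not acute, so the smallest enclosing circle has BC as diameter.
Centre = midpoint of BC = (7, 4.5), r² = 53/4 = 13.25.
Diameter = 2r = 2√(13.25) ≈ 7.280.

7.280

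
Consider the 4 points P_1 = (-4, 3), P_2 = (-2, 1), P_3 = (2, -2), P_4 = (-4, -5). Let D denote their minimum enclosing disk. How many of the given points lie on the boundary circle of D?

3

By Welzl's lemma the MEC is supported by two points (diametrically opposite) or three points (on a circumcircle).
The minimum enclosing circle is determined by three boundary points: P_1, P_3, P_4.
Their circumcentre is (-2.25, -1) with r² = 19.0625.
The farthest remaining point P_2 is at distance² 4.0625 ≤ 19.0625.
The points at distance exactly r from the centre are P_1, P_3, P_4 — 3 points.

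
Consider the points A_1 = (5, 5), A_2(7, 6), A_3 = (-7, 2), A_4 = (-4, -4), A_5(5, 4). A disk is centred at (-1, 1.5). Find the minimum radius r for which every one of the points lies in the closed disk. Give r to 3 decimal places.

The required radius is the distance from (-1, 1.5) to the farthest point.
Squared distances: 48.25, 84.25, 36.25, 39.25, 42.25.
Maximum is 84.25, attained at A_2.
r = √(84.25) ≈ 9.179.

9.179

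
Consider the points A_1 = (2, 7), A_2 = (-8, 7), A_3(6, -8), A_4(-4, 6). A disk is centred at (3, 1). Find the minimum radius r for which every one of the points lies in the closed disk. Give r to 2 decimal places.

The required radius is the distance from (3, 1) to the farthest point.
Squared distances: 37, 157, 90, 74.
Maximum is 157, attained at A_2.
r = √157 ≈ 12.53.

12.53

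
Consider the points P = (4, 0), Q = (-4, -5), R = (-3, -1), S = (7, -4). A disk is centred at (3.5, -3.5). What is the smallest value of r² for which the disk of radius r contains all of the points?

58.5

The required radius is the distance from (3.5, -3.5) to the farthest point.
Squared distances: 12.5, 58.5, 48.5, 12.5.
Maximum is 58.5, attained at Q.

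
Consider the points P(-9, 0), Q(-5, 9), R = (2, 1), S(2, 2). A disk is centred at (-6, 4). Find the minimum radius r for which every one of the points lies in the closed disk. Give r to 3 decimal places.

The required radius is the distance from (-6, 4) to the farthest point.
Squared distances: 25, 26, 73, 68.
Maximum is 73, attained at R.
r = √73 ≈ 8.544.

8.544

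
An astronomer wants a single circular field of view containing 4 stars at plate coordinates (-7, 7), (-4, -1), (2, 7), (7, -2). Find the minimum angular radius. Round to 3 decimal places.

A smallest enclosing disk is always determined by at most three of the input points on its boundary.
The farthest pair is (-7, 7)–(7, -2) with squared distance 277. The circle on this segment as diameter has centre (0, 2.5) and r² = 277/4 = 69.25.
Check (-4, -1): distance² to centre = 28.25 ≤ 69.25, so it lies inside.
All remaining points lie in this disk, and no smaller disk contains both endpoints, so this is the minimum enclosing circle.
r = √(69.25) ≈ 8.322.

8.322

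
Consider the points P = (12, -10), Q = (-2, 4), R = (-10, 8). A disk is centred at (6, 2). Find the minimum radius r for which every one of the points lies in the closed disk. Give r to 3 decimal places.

The required radius is the distance from (6, 2) to the farthest point.
Squared distances: 180, 68, 292.
Maximum is 292, attained at R.
r = √292 ≈ 17.088.

17.088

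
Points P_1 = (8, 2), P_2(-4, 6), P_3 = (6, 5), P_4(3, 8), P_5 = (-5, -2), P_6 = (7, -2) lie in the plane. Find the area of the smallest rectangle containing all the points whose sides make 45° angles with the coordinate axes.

In coordinates u = x + y, v = x − y the rectangle is axis-aligned; the map (x,y)→(u,v) scales areas by 2.
u-values: 10, 2, 11, 11, -7, 5; range = 11 − (-7) = 18.
v-values: 6, -10, 1, -5, -3, 9; range = 9 − (-10) = 19.
Area = (18 × 19) / 2 = 171.

171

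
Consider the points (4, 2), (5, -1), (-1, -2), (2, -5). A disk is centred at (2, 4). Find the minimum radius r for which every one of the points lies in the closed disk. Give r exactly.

9

The required radius is the distance from (2, 4) to the farthest point.
Squared distances: 8, 34, 45, 81.
Maximum is 81, attained at (2, -5).
r = √81 = 9.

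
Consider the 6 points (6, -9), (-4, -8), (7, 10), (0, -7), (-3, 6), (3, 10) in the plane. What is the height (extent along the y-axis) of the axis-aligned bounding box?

19

max y = 10, min y = -9, so height = 19.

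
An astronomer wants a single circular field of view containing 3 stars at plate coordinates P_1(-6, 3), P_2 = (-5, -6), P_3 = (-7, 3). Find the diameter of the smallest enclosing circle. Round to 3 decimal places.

9.220

Side lengths²: P_1P_2² = 82, P_1P_3² = 1, P_2P_3² = 85.
Since P_2P_3² = 85 ≥ 82 + 1 = 83, the angle opposite P_2P_3 is not acute, so the smallest enclosing circle has P_2P_3 as diameter.
Centre = midpoint of P_2P_3 = (-6, -1.5), r² = 85/4 = 21.25.
Diameter = 2r = 2√(21.25) ≈ 9.220.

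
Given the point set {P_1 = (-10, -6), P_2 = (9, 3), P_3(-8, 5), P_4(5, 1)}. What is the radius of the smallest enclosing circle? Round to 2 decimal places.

10.51

The farthest pair is P_1–P_2 with squared distance 442. The circle on this segment as diameter has centre (-0.5, -1.5) and r² = 442/4 = 110.5.
Check P_3: distance² to centre = 98.5 ≤ 110.5, so it lies inside.
All remaining points lie in this disk, and no smaller disk contains both endpoints, so this is the minimum enclosing circle.
r = √(110.5) ≈ 10.51.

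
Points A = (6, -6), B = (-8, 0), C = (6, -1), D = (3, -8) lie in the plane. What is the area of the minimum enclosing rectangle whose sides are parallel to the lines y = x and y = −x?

In coordinates u = x + y, v = x − y the rectangle is axis-aligned; the map (x,y)→(u,v) scales areas by 2.
u-values: 0, -8, 5, -5; range = 5 − (-8) = 13.
v-values: 12, -8, 7, 11; range = 12 − (-8) = 20.
Area = (13 × 20) / 2 = 130.

130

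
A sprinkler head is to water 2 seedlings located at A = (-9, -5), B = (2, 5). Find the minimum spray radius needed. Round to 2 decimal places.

The smallest circle enclosing two points has them as diameter endpoints.
Centre = midpoint = (-3.5, 0); r² = |AB|²/4 = 221/4 = 55.25.
r = √(55.25) ≈ 7.43.

7.43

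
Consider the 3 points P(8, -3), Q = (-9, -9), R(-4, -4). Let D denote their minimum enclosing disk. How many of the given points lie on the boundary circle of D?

2

Side lengths²: PQ² = 325, PR² = 145, QR² = 50.
Since PQ² = 325 ≥ 145 + 50 = 195, the angle opposite PQ is not acute, so the smallest enclosing circle has PQ as diameter.
Centre = midpoint of PQ = (-0.5, -6), r² = 325/4 = 81.25.
The points at distance exactly r from the centre are P, Q — 2 points.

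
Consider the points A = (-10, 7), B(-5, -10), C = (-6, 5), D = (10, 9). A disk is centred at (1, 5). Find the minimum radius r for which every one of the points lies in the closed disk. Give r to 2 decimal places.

The required radius is the distance from (1, 5) to the farthest point.
Squared distances: 125, 261, 49, 97.
Maximum is 261, attained at B.
r = √261 ≈ 16.16.

16.16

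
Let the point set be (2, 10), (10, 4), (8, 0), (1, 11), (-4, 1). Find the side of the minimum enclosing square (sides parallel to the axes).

The bounding box has width 14 and height 11.
An axis-aligned square enclosing the set must have side ≥ max(width, height).
So the minimum side is max(14, 11) = 14.

14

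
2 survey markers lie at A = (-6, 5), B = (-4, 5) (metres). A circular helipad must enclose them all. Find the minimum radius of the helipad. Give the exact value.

1

The smallest circle enclosing two points has them as diameter endpoints.
Centre = midpoint = (-5, 5); r² = |AB|²/4 = 4/4 = 1.
r = √1 = 1.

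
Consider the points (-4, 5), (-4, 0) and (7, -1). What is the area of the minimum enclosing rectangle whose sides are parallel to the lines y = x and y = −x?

In coordinates u = x + y, v = x − y the rectangle is axis-aligned; the map (x,y)→(u,v) scales areas by 2.
u-values: 1, -4, 6; range = 6 − (-4) = 10.
v-values: -9, -4, 8; range = 8 − (-9) = 17.
Area = (10 × 17) / 2 = 85.

85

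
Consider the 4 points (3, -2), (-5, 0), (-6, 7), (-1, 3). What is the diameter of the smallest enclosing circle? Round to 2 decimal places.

12.73

By Welzl's lemma the MEC is supported by two points (diametrically opposite) or three points (on a circumcircle).
The farthest pair is (3, -2)–(-6, 7) with squared distance 162. The circle on this segment as diameter has centre (-1.5, 2.5) and r² = 162/4 = 40.5.
Check (-5, 0): distance² to centre = 18.5 ≤ 40.5, so it lies inside.
All remaining points lie in this disk, and no smaller disk contains both endpoints, so this is the minimum enclosing circle.
Diameter = 2r = 2√(40.5) ≈ 12.73.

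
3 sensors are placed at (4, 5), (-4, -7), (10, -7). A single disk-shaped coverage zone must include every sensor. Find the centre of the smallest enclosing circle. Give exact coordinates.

Call the three points A, B, C in the order given.
Side lengths²: AB² = 208, AC² = 180, BC² = 196.
Since AB² = 208 < 196 + 180 = 376, the triangle is acute, so the smallest enclosing circle is the circumcircle.
Circumcentre = (3, -3), r² = 65.
Centre = (3, -3).

(3, -3)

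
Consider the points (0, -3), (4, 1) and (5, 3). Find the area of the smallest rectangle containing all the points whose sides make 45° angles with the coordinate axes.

5.5

In coordinates u = x + y, v = x − y the rectangle is axis-aligned; the map (x,y)→(u,v) scales areas by 2.
u-values: -3, 5, 8; range = 8 − (-3) = 11.
v-values: 3, 3, 2; range = 3 − 2 = 1.
Area = (11 × 1) / 2 = 5.5.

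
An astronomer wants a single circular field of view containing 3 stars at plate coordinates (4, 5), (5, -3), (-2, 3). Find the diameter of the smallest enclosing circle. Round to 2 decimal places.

9.40

Call the three points A, B, C in the order given.
Side lengths²: AB² = 65, AC² = 40, BC² = 85.
Since BC² = 85 < 65 + 40 = 105, the triangle is acute, so the smallest enclosing circle is the circumcircle.
Circumcentre = (2.1, 0.7), r² = 22.1.
Diameter = 2r = 2√(22.1) ≈ 9.40.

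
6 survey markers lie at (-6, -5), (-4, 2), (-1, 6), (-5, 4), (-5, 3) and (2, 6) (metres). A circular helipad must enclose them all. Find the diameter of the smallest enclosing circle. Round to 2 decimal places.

13.60

By Welzl's lemma the MEC is supported by two points (diametrically opposite) or three points (on a circumcircle).
The farthest pair is (-6, -5)–(2, 6) with squared distance 185. The circle on this segment as diameter has centre (-2, 0.5) and r² = 185/4 = 46.25.
Check (-4, 2): distance² to centre = 6.25 ≤ 46.25, so it lies inside.
All remaining points lie in this disk, and no smaller disk contains both endpoints, so this is the minimum enclosing circle.
Diameter = 2r = 2√(46.25) ≈ 13.60.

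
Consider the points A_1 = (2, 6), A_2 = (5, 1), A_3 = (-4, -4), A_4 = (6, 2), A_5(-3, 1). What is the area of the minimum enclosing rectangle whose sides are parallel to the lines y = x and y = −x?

In coordinates u = x + y, v = x − y the rectangle is axis-aligned; the map (x,y)→(u,v) scales areas by 2.
u-values: 8, 6, -8, 8, -2; range = 8 − (-8) = 16.
v-values: -4, 4, 0, 4, -4; range = 4 − (-4) = 8.
Area = (16 × 8) / 2 = 64.

64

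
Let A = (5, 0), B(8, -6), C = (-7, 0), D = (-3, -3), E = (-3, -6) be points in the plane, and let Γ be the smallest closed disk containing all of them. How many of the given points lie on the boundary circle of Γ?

A smallest enclosing disk is always determined by at most three of the input points on its boundary.
The farthest pair is B–C with squared distance 261. The circle on this segment as diameter has centre (0.5, -3) and r² = 261/4 = 65.25.
Check A: distance² to centre = 29.25 ≤ 65.25, so it lies inside.
All remaining points lie in this disk, and no smaller disk contains both endpoints, so this is the minimum enclosing circle.
The points at distance exactly r from the centre are B, C — 2 points.

2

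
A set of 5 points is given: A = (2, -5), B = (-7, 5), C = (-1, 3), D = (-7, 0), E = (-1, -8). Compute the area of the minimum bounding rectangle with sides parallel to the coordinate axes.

117

x ranges over [-7, 2], width 9.
y ranges over [-8, 5], height 13.
Area = 9 × 13 = 117.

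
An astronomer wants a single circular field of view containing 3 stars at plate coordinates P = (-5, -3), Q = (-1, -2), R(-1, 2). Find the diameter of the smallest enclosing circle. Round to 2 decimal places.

6.40

Side lengths²: PQ² = 17, PR² = 41, QR² = 16.
Since PR² = 41 ≥ 17 + 16 = 33, the angle opposite PR is not acute, so the smallest enclosing circle has PR as diameter.
Centre = midpoint of PR = (-3, -0.5), r² = 41/4 = 10.25.
Diameter = 2r = 2√(10.25) ≈ 6.40.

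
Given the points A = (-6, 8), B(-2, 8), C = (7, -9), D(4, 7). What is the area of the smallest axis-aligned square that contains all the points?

The bounding box has width 13 and height 17.
An axis-aligned square enclosing the set must have side ≥ max(width, height).
So the minimum side is max(13, 17) = 17.
Area = 17² = 289.

289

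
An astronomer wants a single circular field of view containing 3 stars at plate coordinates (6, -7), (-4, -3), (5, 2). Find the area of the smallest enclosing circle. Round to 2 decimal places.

Call the three points A, B, C in the order given.
Side lengths²: AB² = 116, AC² = 82, BC² = 106.
Since AB² = 116 < 106 + 82 = 188, the triangle is acute, so the smallest enclosing circle is the circumcircle.
Circumcentre = (79/43, -125/43), r² = 63017/1849.
Area = π·r² = π·63017/1849 ≈ 107.07.

107.07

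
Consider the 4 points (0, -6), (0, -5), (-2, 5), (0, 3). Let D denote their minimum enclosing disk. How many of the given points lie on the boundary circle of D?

2

The minimum enclosing circle of a finite set is fixed by two of the points (as a diameter) or three (as a circumcircle).
The farthest pair is (0, -6)–(-2, 5) with squared distance 125. The circle on this segment as diameter has centre (-1, -0.5) and r² = 125/4 = 31.25.
Check (0, -5): distance² to centre = 21.25 ≤ 31.25, so it lies inside.
All remaining points lie in this disk, and no smaller disk contains both endpoints, so this is the minimum enclosing circle.
The points at distance exactly r from the centre are (0, -6), (-2, 5) — 2 points.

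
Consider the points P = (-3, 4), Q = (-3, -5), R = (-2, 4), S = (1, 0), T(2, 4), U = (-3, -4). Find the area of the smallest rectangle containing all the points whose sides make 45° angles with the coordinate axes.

In coordinates u = x + y, v = x − y the rectangle is axis-aligned; the map (x,y)→(u,v) scales areas by 2.
u-values: 1, -8, 2, 1, 6, -7; range = 6 − (-8) = 14.
v-values: -7, 2, -6, 1, -2, 1; range = 2 − (-7) = 9.
Area = (14 × 9) / 2 = 63.

63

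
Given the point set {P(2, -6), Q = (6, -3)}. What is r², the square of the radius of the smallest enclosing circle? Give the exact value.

The smallest circle enclosing two points has them as diameter endpoints.
Centre = midpoint = (4, -4.5); r² = |PQ|²/4 = 25/4 = 6.25.

6.25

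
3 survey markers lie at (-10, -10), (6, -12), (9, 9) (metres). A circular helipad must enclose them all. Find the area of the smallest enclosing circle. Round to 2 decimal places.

567.06

Call the three points A, B, C in the order given.
Side lengths²: AB² = 260, AC² = 722, BC² = 450.
Since AC² = 722 ≥ 450 + 260 = 710, the angle opposite AC is not acute, so the smallest enclosing circle has AC as diameter.
Centre = midpoint of AC = (-0.5, -0.5), r² = 722/4 = 180.5.
Area = π·r² = π·180.5 ≈ 567.06.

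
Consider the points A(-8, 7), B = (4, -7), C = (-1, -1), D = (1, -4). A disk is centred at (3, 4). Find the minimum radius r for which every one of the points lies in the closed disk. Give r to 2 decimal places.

11.40

The required radius is the distance from (3, 4) to the farthest point.
Squared distances: 130, 122, 41, 68.
Maximum is 130, attained at A.
r = √130 ≈ 11.40.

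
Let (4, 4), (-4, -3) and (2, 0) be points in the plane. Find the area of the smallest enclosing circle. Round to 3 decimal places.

88.750

Call the three points A, B, C in the order given.
Side lengths²: AB² = 113, AC² = 20, BC² = 45.
Since AB² = 113 ≥ 45 + 20 = 65, the angle opposite AB is not acute, so the smallest enclosing circle has AB as diameter.
Centre = midpoint of AB = (0, 0.5), r² = 113/4 = 28.25.
Area = π·r² = π·28.25 ≈ 88.750.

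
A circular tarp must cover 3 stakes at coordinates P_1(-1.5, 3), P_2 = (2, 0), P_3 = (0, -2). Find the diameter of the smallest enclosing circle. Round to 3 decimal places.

Side lengths²: P_1P_2² = 21.25, P_1P_3² = 27.25, P_2P_3² = 8.
Since P_1P_3² = 27.25 < 21.25 + 8 = 29.25, the triangle is acute, so the smallest enclosing circle is the circumcircle.
Circumcentre = (-29/52, 29/52), r² = 9265/1352.
Diameter = 2r = 2√(9265/1352) ≈ 5.236.

5.236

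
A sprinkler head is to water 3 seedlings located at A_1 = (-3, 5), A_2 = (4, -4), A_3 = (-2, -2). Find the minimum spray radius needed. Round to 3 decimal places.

Side lengths²: A_1A_2² = 130, A_1A_3² = 50, A_2A_3² = 40.
Since A_1A_2² = 130 ≥ 50 + 40 = 90, the angle opposite A_1A_2 is not acute, so the smallest enclosing circle has A_1A_2 as diameter.
Centre = midpoint of A_1A_2 = (0.5, 0.5), r² = 130/4 = 32.5.
r = √(32.5) ≈ 5.701.

5.701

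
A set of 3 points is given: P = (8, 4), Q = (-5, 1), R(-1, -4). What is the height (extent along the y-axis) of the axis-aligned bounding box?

8

max y = 4, min y = -4, so height = 8.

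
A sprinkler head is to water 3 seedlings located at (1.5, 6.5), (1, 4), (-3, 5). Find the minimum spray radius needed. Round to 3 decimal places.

Call the three points A, B, C in the order given.
Side lengths²: AB² = 6.5, AC² = 22.5, BC² = 17.
Since AC² = 22.5 < 17 + 6.5 = 23.5, the triangle is acute, so the smallest enclosing circle is the circumcircle.
Circumcentre = (-5/7, 79/14), r² = 1105/196.
r = √(1105/196) ≈ 2.374.

2.374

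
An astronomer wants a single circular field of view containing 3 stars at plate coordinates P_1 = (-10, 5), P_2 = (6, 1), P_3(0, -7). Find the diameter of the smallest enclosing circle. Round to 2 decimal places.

16.95

Side lengths²: P_1P_2² = 272, P_1P_3² = 244, P_2P_3² = 100.
Since P_1P_2² = 272 < 244 + 100 = 344, the triangle is acute, so the smallest enclosing circle is the circumcircle.
Circumcentre = (-47/19, 21/19), r² = 25925/361.
Diameter = 2r = 2√(25925/361) ≈ 16.95.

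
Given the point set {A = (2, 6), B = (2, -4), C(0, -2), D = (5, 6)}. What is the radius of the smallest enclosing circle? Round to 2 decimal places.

5.22

The minimum enclosing circle of a finite set is fixed by two of the points (as a diameter) or three (as a circumcircle).
The farthest pair is B–D with squared distance 109. The circle on this segment as diameter has centre (3.5, 1) and r² = 109/4 = 27.25.
Check A: distance² to centre = 27.25 ≤ 27.25, so it lies inside.
All remaining points lie in this disk, and no smaller disk contains both endpoints, so this is the minimum enclosing circle.
r = √(27.25) ≈ 5.22.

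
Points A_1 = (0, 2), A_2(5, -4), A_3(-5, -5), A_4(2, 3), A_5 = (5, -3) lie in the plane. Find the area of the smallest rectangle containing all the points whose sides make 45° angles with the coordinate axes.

In coordinates u = x + y, v = x − y the rectangle is axis-aligned; the map (x,y)→(u,v) scales areas by 2.
u-values: 2, 1, -10, 5, 2; range = 5 − (-10) = 15.
v-values: -2, 9, 0, -1, 8; range = 9 − (-2) = 11.
Area = (15 × 11) / 2 = 82.5.

82.5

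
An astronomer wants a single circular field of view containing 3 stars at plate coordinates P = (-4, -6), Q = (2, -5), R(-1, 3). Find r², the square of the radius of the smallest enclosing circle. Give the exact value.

13505/578

Side lengths²: PQ² = 37, PR² = 90, QR² = 73.
Since PR² = 90 < 73 + 37 = 110, the triangle is acute, so the smallest enclosing circle is the circumcircle.
Circumcentre = (-55/34, -61/34), r² = 13505/578.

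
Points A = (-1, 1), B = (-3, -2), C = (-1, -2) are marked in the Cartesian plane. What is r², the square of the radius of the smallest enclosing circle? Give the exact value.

Side lengths²: AB² = 13, AC² = 9, BC² = 4.
Since AB² = 13 ≥ 9 + 4 = 13, the angle opposite AB is not acute, so the smallest enclosing circle has AB as diameter.
Centre = midpoint of AB = (-2, -0.5), r² = 13/4 = 3.25.

3.25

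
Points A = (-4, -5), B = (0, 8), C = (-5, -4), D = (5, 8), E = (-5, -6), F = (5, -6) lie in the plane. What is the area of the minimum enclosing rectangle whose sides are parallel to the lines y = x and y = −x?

In coordinates u = x + y, v = x − y the rectangle is axis-aligned; the map (x,y)→(u,v) scales areas by 2.
u-values: -9, 8, -9, 13, -11, -1; range = 13 − (-11) = 24.
v-values: 1, -8, -1, -3, 1, 11; range = 11 − (-8) = 19.
Area = (24 × 19) / 2 = 228.

228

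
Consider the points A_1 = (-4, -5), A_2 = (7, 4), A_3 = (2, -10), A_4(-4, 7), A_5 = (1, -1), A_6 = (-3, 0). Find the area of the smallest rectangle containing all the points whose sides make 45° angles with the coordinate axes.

230

In coordinates u = x + y, v = x − y the rectangle is axis-aligned; the map (x,y)→(u,v) scales areas by 2.
u-values: -9, 11, -8, 3, 0, -3; range = 11 − (-9) = 20.
v-values: 1, 3, 12, -11, 2, -3; range = 12 − (-11) = 23.
Area = (20 × 23) / 2 = 230.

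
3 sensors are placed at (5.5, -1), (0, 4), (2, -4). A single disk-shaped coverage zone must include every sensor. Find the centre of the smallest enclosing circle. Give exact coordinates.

Call the three points A, B, C in the order given.
Side lengths²: AB² = 55.25, AC² = 21.25, BC² = 68.
Since BC² = 68 < 55.25 + 21.25 = 76.5, the triangle is acute, so the smallest enclosing circle is the circumcircle.
Circumcentre = (1.5, 0.125), r² = 17.265625.
Centre = (1.5, 0.125).

(1.5, 0.125)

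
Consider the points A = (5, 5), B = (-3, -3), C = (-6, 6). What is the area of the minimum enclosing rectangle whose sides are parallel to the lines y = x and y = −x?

96

In coordinates u = x + y, v = x − y the rectangle is axis-aligned; the map (x,y)→(u,v) scales areas by 2.
u-values: 10, -6, 0; range = 10 − (-6) = 16.
v-values: 0, 0, -12; range = 0 − (-12) = 12.
Area = (16 × 12) / 2 = 96.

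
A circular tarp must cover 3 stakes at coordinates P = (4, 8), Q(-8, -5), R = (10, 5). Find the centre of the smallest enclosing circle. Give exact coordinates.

Side lengths²: PQ² = 313, PR² = 45, QR² = 424.
Since QR² = 424 ≥ 313 + 45 = 358, the angle opposite QR is not acute, so the smallest enclosing circle has QR as diameter.
Centre = midpoint of QR = (1, 0), r² = 424/4 = 106.
Centre = (1, 0).

(1, 0)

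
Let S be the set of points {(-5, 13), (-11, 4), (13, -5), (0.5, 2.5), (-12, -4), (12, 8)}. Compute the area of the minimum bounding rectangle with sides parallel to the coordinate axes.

450

x ranges over [-12, 13], width 25.
y ranges over [-5, 13], height 18.
Area = 25 × 18 = 450.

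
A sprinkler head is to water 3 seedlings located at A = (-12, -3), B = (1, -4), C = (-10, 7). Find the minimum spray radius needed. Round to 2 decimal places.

7.84

Side lengths²: AB² = 170, AC² = 104, BC² = 242.
Since BC² = 242 < 170 + 104 = 274, the triangle is acute, so the smallest enclosing circle is the circumcircle.
Circumcentre = (-31/6, 5/6), r² = 1105/18.
r = √(1105/18) ≈ 7.84.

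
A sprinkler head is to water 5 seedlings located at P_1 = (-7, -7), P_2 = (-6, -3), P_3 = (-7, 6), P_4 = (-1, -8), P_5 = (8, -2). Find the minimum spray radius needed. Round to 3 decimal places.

8.960

The minimum enclosing circle is determined by three boundary points: P_1, P_3, P_5.
Their circumcentre is (-5/6, -0.5) with r² = 1445/18.
The farthest remaining point P_4 is at distance² 1013/18 ≤ 1445/18.
r = √(1445/18) ≈ 8.960.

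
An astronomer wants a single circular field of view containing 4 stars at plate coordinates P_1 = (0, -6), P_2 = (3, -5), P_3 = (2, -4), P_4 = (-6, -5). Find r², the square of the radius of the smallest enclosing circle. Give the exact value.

By Welzl's lemma the MEC is supported by two points (diametrically opposite) or three points (on a circumcircle).
The farthest pair is P_2–P_4 with squared distance 81. The circle on this segment as diameter has centre (-1.5, -5) and r² = 81/4 = 20.25.
Check P_1: distance² to centre = 3.25 ≤ 20.25, so it lies inside.
All remaining points lie in this disk, and no smaller disk contains both endpoints, so this is the minimum enclosing circle.

20.25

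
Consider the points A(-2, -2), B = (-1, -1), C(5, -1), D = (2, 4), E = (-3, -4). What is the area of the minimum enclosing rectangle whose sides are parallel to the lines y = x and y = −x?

In coordinates u = x + y, v = x − y the rectangle is axis-aligned; the map (x,y)→(u,v) scales areas by 2.
u-values: -4, -2, 4, 6, -7; range = 6 − (-7) = 13.
v-values: 0, 0, 6, -2, 1; range = 6 − (-2) = 8.
Area = (13 × 8) / 2 = 52.

52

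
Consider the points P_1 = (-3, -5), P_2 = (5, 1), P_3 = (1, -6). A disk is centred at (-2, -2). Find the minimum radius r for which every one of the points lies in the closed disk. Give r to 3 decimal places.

7.616

The required radius is the distance from (-2, -2) to the farthest point.
Squared distances: 10, 58, 25.
Maximum is 58, attained at P_2.
r = √58 ≈ 7.616.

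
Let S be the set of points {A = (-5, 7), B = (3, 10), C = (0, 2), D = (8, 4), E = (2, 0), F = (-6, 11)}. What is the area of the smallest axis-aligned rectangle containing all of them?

154

x ranges over [-6, 8], width 14.
y ranges over [0, 11], height 11.
Area = 14 × 11 = 154.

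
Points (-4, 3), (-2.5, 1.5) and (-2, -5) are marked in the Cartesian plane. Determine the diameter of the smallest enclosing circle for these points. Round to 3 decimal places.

Call the three points A, B, C in the order given.
Side lengths²: AB² = 4.5, AC² = 68, BC² = 42.5.
Since AC² = 68 ≥ 42.5 + 4.5 = 47, the angle opposite AC is not acute, so the smallest enclosing circle has AC as diameter.
Centre = midpoint of AC = (-3, -1), r² = 68/4 = 17.
Diameter = 2r = 2√17 ≈ 8.246.

8.246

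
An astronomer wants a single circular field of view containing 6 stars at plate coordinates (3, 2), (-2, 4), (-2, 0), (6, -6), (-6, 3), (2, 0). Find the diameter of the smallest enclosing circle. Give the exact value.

The minimum enclosing circle of a finite set is fixed by two of the points (as a diameter) or three (as a circumcircle).
The farthest pair is (6, -6)–(-6, 3) with squared distance 225. The circle on this segment as diameter has centre (0, -1.5) and r² = 225/4 = 56.25.
Check (3, 2): distance² to centre = 21.25 ≤ 56.25, so it lies inside.
All remaining points lie in this disk, and no smaller disk contains both endpoints, so this is the minimum enclosing circle.
Diameter = 2r = 2√(56.25) = 15.

15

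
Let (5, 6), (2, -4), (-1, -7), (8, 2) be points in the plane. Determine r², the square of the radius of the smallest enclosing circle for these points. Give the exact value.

The minimum enclosing circle of a finite set is fixed by two of the points (as a diameter) or three (as a circumcircle).
The farthest pair is (5, 6)–(-1, -7) with squared distance 205. The circle on this segment as diameter has centre (2, -0.5) and r² = 205/4 = 51.25.
Check (2, -4): distance² to centre = 12.25 ≤ 51.25, so it lies inside.
All remaining points lie in this disk, and no smaller disk contains both endpoints, so this is the minimum enclosing circle.

51.25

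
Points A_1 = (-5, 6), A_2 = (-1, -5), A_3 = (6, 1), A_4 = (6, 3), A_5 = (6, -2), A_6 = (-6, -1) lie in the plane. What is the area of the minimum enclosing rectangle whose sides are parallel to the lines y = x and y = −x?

In coordinates u = x + y, v = x − y the rectangle is axis-aligned; the map (x,y)→(u,v) scales areas by 2.
u-values: 1, -6, 7, 9, 4, -7; range = 9 − (-7) = 16.
v-values: -11, 4, 5, 3, 8, -5; range = 8 − (-11) = 19.
Area = (16 × 19) / 2 = 152.

152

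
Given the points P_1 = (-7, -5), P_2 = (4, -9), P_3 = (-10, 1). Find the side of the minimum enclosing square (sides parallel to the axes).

The bounding box has width 14 and height 10.
An axis-aligned square enclosing the set must have side ≥ max(width, height).
So the minimum side is max(14, 10) = 14.

14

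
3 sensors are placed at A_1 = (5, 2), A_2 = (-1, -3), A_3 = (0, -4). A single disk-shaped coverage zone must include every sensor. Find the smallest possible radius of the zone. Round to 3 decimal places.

3.921

Side lengths²: A_1A_2² = 61, A_1A_3² = 61, A_2A_3² = 2.
Since A_1A_3² = 61 < 61 + 2 = 63, the triangle is acute, so the smallest enclosing circle is the circumcircle.
Circumcentre = (49/22, -17/22), r² = 3721/242.
r = √(3721/242) ≈ 3.921.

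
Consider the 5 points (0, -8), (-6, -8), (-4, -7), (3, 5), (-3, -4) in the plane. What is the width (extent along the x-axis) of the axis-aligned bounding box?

max x = 3, min x = -6, so width = 9.

9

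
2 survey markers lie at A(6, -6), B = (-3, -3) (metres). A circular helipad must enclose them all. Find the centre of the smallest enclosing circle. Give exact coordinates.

(1.5, -4.5)

The smallest circle enclosing two points has them as diameter endpoints.
Centre = midpoint = (1.5, -4.5); r² = |AB|²/4 = 90/4 = 22.5.
Centre = (1.5, -4.5).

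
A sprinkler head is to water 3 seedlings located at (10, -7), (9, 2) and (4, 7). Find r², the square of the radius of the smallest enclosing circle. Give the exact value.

58

Call the three points A, B, C in the order given.
Side lengths²: AB² = 82, AC² = 232, BC² = 50.
Since AC² = 232 ≥ 82 + 50 = 132, the angle opposite AC is not acute, so the smallest enclosing circle has AC as diameter.
Centre = midpoint of AC = (7, 0), r² = 232/4 = 58.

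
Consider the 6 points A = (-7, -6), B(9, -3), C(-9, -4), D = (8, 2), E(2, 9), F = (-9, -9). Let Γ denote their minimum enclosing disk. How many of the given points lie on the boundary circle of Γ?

3

A smallest enclosing disk is always determined by at most three of the input points on its boundary.
The minimum enclosing circle is determined by three boundary points: B, E, F.
Their circumcentre is (-139/86, -99/86) with r² = 429425/3698.
The farthest remaining point D is at distance² 378685/3698 ≤ 429425/3698.
The points at distance exactly r from the centre are B, E, F — 3 points.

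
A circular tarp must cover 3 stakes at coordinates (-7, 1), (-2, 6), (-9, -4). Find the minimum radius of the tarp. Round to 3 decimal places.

6.103

Call the three points A, B, C in the order given.
Side lengths²: AB² = 50, AC² = 29, BC² = 149.
Since BC² = 149 ≥ 50 + 29 = 79, the angle opposite BC is not acute, so the smallest enclosing circle has BC as diameter.
Centre = midpoint of BC = (-5.5, 1), r² = 149/4 = 37.25.
r = √(37.25) ≈ 6.103.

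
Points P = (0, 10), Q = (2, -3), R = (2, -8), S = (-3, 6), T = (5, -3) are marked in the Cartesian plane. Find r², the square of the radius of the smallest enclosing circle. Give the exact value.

The farthest pair is P–R with squared distance 328. The circle on this segment as diameter has centre (1, 1) and r² = 328/4 = 82.
Check Q: distance² to centre = 17 ≤ 82, so it lies inside.
All remaining points lie in this disk, and no smaller disk contains both endpoints, so this is the minimum enclosing circle.

82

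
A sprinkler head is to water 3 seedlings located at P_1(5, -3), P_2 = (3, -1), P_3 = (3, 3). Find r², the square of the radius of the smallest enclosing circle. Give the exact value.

10

Side lengths²: P_1P_2² = 8, P_1P_3² = 40, P_2P_3² = 16.
Since P_1P_3² = 40 ≥ 16 + 8 = 24, the angle opposite P_1P_3 is not acute, so the smallest enclosing circle has P_1P_3 as diameter.
Centre = midpoint of P_1P_3 = (4, 0), r² = 40/4 = 10.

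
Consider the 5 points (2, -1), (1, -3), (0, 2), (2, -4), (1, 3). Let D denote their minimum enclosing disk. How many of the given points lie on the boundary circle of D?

2

A smallest enclosing disk is always determined by at most three of the input points on its boundary.
The farthest pair is (2, -4)–(1, 3) with squared distance 50. The circle on this segment as diameter has centre (1.5, -0.5) and r² = 50/4 = 12.5.
Check (2, -1): distance² to centre = 0.5 ≤ 12.5, so it lies inside.
All remaining points lie in this disk, and no smaller disk contains both endpoints, so this is the minimum enclosing circle.
The points at distance exactly r from the centre are (2, -4), (1, 3) — 2 points.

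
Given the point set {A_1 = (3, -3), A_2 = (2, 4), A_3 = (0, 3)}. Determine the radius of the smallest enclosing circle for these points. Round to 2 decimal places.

3.54

Side lengths²: A_1A_2² = 50, A_1A_3² = 45, A_2A_3² = 5.
Since A_1A_2² = 50 ≥ 45 + 5 = 50, the angle opposite A_1A_2 is not acute, so the smallest enclosing circle has A_1A_2 as diameter.
Centre = midpoint of A_1A_2 = (2.5, 0.5), r² = 50/4 = 12.5.
r = √(12.5) ≈ 3.54.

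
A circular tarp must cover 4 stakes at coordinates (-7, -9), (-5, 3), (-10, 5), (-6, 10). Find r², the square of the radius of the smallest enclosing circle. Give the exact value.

The minimum enclosing circle of a finite set is fixed by two of the points (as a diameter) or three (as a circumcircle).
The farthest pair is (-7, -9)–(-6, 10) with squared distance 362. The circle on this segment as diameter has centre (-6.5, 0.5) and r² = 362/4 = 90.5.
Check (-5, 3): distance² to centre = 8.5 ≤ 90.5, so it lies inside.
All remaining points lie in this disk, and no smaller disk contains both endpoints, so this is the minimum enclosing circle.

90.5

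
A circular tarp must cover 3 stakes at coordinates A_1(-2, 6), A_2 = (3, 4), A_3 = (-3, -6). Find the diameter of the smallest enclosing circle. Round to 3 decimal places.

Side lengths²: A_1A_2² = 29, A_1A_3² = 145, A_2A_3² = 136.
Since A_1A_3² = 145 < 136 + 29 = 165, the triangle is acute, so the smallest enclosing circle is the circumcircle.
Circumcentre = (-95/62, -5/62), r² = 71485/1922.
Diameter = 2r = 2√(71485/1922) ≈ 12.197.

12.197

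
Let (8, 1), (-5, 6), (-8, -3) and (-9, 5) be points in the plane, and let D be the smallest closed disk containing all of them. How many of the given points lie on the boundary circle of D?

3

The minimum enclosing circle is determined by three boundary points: (8, 1), (-8, -3), (-9, 5).
Their circumcentre is (-49/66, 65/33) with r² = 337025/4356.
The farthest remaining point (-5, 6) is at distance² 149717/4356 ≤ 337025/4356.
The points at distance exactly r from the centre are (8, 1), (-8, -3), (-9, 5) — 3 points.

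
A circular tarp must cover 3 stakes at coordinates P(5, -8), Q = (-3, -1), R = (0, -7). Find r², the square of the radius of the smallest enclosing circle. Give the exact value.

Side lengths²: PQ² = 113, PR² = 26, QR² = 45.
Since PQ² = 113 ≥ 45 + 26 = 71, the angle opposite PQ is not acute, so the smallest enclosing circle has PQ as diameter.
Centre = midpoint of PQ = (1, -4.5), r² = 113/4 = 28.25.

28.25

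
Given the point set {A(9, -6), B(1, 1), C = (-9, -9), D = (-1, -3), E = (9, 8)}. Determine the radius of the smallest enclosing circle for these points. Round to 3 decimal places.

12.379

The minimum enclosing circle of a finite set is fixed by two of the points (as a diameter) or three (as a circumcircle).
The farthest pair is C–E with squared distance 613. The circle on this segment as diameter has centre (0, -0.5) and r² = 613/4 = 153.25.
Check A: distance² to centre = 111.25 ≤ 153.25, so it lies inside.
All remaining points lie in this disk, and no smaller disk contains both endpoints, so this is the minimum enclosing circle.
r = √(153.25) ≈ 12.379.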